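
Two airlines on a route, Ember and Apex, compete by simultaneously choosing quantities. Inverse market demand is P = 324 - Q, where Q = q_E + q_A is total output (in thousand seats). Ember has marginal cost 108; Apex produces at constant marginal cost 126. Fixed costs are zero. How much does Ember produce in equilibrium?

78

Ember's profit: π_E = (324 - Q)q_E - (108q_E). Setting ∂π_E/∂q_E = 0: 216 - 2q_E - (q_A) = 0.
Apex's profit: π_A = (324 - Q)q_A - (126q_A). Setting ∂π_A/∂q_A = 0: 198 - 2q_A - (q_E) = 0.
Rearranging gives the reaction functions q_E = (216 - q_A)/2 and q_A = (198 - q_E)/2.
Substituting one into the other gives q_E = 78 and q_A = 60.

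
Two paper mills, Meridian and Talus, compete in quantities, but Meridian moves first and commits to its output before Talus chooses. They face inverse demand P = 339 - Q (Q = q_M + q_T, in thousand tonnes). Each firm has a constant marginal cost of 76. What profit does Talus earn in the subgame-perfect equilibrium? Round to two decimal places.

4323.06

The follower Talus best-responds to any q_M: π_T = (339 - Q)q_T - 76q_T.
Setting the follower's marginal profit to zero, 263 - q_M - 2q_T = 0, i.e. q_T = (263 - q_M)/2.
Meridian substitutes q_T(q_M) into its own profit: π_M = q_M(339 - q_M - (263 - q_M)/2) - 76q_M = (415/2 - (1/2)q_M)q_M - 76q_M.
The leader's first-order condition 263/2 - q_M = 0 yields q_M = 263/2.
Then q_T = (263 - 263/2)/2 = 263/4.
Price P = 339 - 789/4 = 567/4.
Talus's profit: (567/4 - 76)·(263/4) = 4323.0625.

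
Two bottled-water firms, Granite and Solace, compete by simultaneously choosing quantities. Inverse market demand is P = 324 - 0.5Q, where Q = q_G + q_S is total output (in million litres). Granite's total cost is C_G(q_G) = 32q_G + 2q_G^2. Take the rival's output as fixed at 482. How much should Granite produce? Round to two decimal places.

10.20

With the rival's output fixed at 482, Granite's profit is π_G = (324 - (1/2)·482 - (1/2)q_G)q_G - (32q_G + 2q_G²) = (83 - (1/2)q_G)q_G - (32q_G + 2q_G²).
∂π_G/∂q_G = 51 - 5q_G = 0, so q_G = 51/5.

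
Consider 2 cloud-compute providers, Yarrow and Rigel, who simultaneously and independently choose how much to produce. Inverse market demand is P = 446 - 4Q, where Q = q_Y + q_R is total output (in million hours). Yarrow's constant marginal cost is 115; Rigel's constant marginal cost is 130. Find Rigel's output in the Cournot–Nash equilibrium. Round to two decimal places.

25.08

Yarrow's profit: π_Y = (446 - 4Q)q_Y - (115q_Y). Setting ∂π_Y/∂q_Y = 0: 331 - 8q_Y - 4(q_R) = 0.
Rigel's profit: π_R = (446 - 4Q)q_R - (130q_R). Setting ∂π_R/∂q_R = 0: 316 - 8q_R - 4(q_Y) = 0.
So q_Y = (331 - 4q_R)/8 and q_R = (316 - 4q_Y)/8.
Substituting one into the other gives q_Y = 173/6 and q_R = 301/12.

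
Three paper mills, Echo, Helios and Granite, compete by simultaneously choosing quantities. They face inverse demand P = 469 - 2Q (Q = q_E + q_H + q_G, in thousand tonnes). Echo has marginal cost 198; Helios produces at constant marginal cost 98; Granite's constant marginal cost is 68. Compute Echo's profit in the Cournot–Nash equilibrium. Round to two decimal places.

52.53

Echo's profit: π_E = (469 - 2Q)q_E - (198q_E). Setting ∂π_E/∂q_E = 0: 271 - 4q_E - 2(q_H + q_G) = 0.
Helios's profit: π_H = (469 - 2Q)q_H - (98q_H). Setting ∂π_H/∂q_H = 0: 371 - 4q_H - 2(q_E + q_G) = 0.
Granite's first-order condition: 401 - 4q_G - 2(q_E + q_H) = 0.
Adding the 3 first-order conditions: 1043 − 8Q = 0, so Q = 1043/8.
Back-substituting: q_E = (271 − 1043/4)/2 = 41/8, q_H = (371 − 1043/4)/2 = 441/8, q_G = (401 − 1043/4)/2 = 561/8.
Price P = 469 - 2·(1043/8) = 833/4.
Echo's profit: (833/4 - 198)·(41/8) = 1681/32.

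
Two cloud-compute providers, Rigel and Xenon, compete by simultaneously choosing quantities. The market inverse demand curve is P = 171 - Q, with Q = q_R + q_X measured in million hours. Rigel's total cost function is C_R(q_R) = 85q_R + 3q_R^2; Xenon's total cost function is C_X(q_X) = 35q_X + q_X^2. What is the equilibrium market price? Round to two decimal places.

131.97

Rigel's profit: π_R = (171 - Q)q_R - (85q_R + 3q_R²). Setting ∂π_R/∂q_R = 0: 86 - 8q_R - (q_X) = 0.
Xenon's profit: π_X = (171 - Q)q_X - (35q_X + q_X²). Setting ∂π_X/∂q_X = 0: 136 - 4q_X - (q_R) = 0.
Rearranging gives the reaction functions q_R = (86 - q_X)/8 and q_X = (136 - q_R)/4.
Solving the pair: q_R = 208/31, q_X = 1002/31.
Total output Q = 1210/31, so price P = 171 - 1210/31 = 131.9677.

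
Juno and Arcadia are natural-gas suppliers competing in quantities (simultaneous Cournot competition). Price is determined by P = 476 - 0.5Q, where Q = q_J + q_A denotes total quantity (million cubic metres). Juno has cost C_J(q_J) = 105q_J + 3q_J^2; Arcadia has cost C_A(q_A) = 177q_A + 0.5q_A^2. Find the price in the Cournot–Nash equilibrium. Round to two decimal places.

Juno's profit: π_J = (476 - 0.5Q)q_J - (105q_J + 3q_J²). Setting ∂π_J/∂q_J = 0: 371 - 7q_J - (1/2)(q_A) = 0.
Arcadia's first-order condition: 299 - 2q_A - (1/2)(q_J) = 0.
Best responses: q_J = (371 - (1/2)q_A)/7, q_A = (299 - (1/2)q_J)/2.
Solving the pair: q_J = 474/11, q_A = 1526/11.
Total output Q = 181.8182, so price P = 476 - (1/2)·181.8182 = 385.0909.

385.09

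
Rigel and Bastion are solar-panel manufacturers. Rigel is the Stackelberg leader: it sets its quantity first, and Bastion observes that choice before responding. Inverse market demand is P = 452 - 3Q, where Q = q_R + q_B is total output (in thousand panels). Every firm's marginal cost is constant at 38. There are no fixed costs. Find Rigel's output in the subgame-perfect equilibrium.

69

Solve by backward induction. Given q_R, the follower Bastion maximises π_B = (452 - 3q_R - 3q_B)q_B - 38q_B.
Follower FOC: 414 - 3q_R - 6q_B = 0, so q_B(q_R) = (414 - 3q_R)/6.
Rigel substitutes q_B(q_R) into its own profit: π_R = q_R(452 - 3q_R - (414 - 3q_R)/2) - 38q_R = (245 - (3/2)q_R)q_R - 38q_R.
Maximising: ∂π_R/∂q_R = 207 - 3q_R = 0, giving q_R = 69.
Then q_B = (414 - 3·69)/6 = 69/2.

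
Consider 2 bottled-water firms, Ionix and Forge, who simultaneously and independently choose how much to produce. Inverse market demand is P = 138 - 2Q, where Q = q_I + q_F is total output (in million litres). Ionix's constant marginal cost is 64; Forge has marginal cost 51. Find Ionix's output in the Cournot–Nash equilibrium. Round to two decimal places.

Ionix's profit: π_I = (138 - 2Q)q_I - (64q_I). Setting ∂π_I/∂q_I = 0: 74 - 4q_I - 2(q_F) = 0.
Forge's profit: π_F = (138 - 2Q)q_F - (51q_F). Setting ∂π_F/∂q_F = 0: 87 - 4q_F - 2(q_I) = 0.
So q_I = (74 - 2q_F)/4 and q_F = (87 - 2q_I)/4.
Substituting one into the other gives q_I = 61/6 and q_F = 50/3.

10.17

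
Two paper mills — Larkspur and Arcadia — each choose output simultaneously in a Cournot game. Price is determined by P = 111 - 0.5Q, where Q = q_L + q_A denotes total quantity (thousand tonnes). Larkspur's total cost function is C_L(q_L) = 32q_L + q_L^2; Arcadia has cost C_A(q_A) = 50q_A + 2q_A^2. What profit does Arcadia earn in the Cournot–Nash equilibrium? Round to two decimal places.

236.62

Larkspur's profit: π_L = (111 - 0.5Q)q_L - (32q_L + q_L²). Setting ∂π_L/∂q_L = 0: 79 - 3q_L - (1/2)(q_A) = 0.
Arcadia's profit: π_A = (111 - 0.5Q)q_A - (50q_A + 2q_A²). Setting ∂π_A/∂q_A = 0: 61 - 5q_A - (1/2)(q_L) = 0.
So q_L = (79 - (1/2)q_A)/3 and q_A = (61 - (1/2)q_L)/5.
Solving the pair: q_L = 1458/59, q_A = 574/59.
Price P = 111 - (1/2)·34.4407 = 93.7797.
Arcadia's profit: 93.7797·(574/59) - 50·(574/59) - 2(574/59)² = 236.6245.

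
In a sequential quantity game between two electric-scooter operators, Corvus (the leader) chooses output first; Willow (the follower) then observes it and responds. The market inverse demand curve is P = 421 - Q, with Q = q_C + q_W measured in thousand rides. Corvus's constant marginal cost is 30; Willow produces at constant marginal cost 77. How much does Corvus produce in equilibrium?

219

Solve by backward induction. Given q_C, the follower Willow maximises π_W = (421 - q_C - q_W)q_W - 77q_W.
Follower FOC: 344 - q_C - 2q_W = 0, so q_W(q_C) = (344 - q_C)/2.
The leader anticipates this reaction. Substituting into P = 421 - Q gives P = 249 - (1/2)q_C, so π_C = (249 - (1/2)q_C)q_C - 30q_C.
The leader's first-order condition 219 - q_C = 0 yields q_C = 219.
Then q_W = (344 - 219)/2 = 125/2.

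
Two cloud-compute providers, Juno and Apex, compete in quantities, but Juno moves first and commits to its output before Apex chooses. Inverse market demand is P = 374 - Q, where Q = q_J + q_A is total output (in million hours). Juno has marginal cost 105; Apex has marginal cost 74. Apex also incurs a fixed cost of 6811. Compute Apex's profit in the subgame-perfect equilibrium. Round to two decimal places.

1379.25

Solve by backward induction. Given q_J, the follower Apex maximises π_A = (374 - q_J - q_A)q_A - 74q_A.
∂π_A/∂q_A = 300 - q_J - 2q_A = 0 gives the reaction function q_A = (300 - q_J)/2.
Juno substitutes q_A(q_J) into its own profit: π_J = q_J(374 - q_J - (300 - q_J)/2) - 105q_J = (224 - (1/2)q_J)q_J - 105q_J.
Leader FOC: 119 - q_J = 0, so q_J = 119.
Then q_A = (300 - 119)/2 = 181/2.
Price P = 374 - 419/2 = 329/2.
Apex's profit: (329/2 - 74)·(181/2) - 6811 = 1379.2500.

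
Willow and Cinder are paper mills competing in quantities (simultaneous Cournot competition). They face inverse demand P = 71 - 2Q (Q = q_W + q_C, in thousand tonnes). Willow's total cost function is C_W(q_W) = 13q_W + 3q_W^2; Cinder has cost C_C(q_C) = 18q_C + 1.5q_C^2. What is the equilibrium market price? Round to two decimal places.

49.36

Willow's profit: π_W = (71 - 2Q)q_W - (13q_W + 3q_W²). Setting ∂π_W/∂q_W = 0: 58 - 10q_W - 2(q_C) = 0.
Cinder's profit: π_C = (71 - 2Q)q_C - (18q_C + (3/2)q_C²). Setting ∂π_C/∂q_C = 0: 53 - 7q_C - 2(q_W) = 0.
Rearranging gives the reaction functions q_W = (58 - 2q_C)/10 and q_C = (53 - 2q_W)/7.
Solving the pair: q_W = 50/11, q_C = 69/11.
Total output Q = 119/11, so price P = 71 - 2·(119/11) = 543/11.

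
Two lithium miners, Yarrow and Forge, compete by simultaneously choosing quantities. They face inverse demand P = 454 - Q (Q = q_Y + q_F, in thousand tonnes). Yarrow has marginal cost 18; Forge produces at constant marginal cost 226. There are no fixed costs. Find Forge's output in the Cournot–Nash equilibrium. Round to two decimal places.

Yarrow's profit: π_Y = (454 - Q)q_Y - (18q_Y). Setting ∂π_Y/∂q_Y = 0: 436 - 2q_Y - (q_F) = 0.
Forge's profit: π_F = (454 - Q)q_F - (226q_F). Setting ∂π_F/∂q_F = 0: 228 - 2q_F - (q_Y) = 0.
Best responses: q_Y = (436 - q_F)/2, q_F = (228 - q_Y)/2.
Solving the pair: q_Y = 644/3, q_F = 20/3.

6.67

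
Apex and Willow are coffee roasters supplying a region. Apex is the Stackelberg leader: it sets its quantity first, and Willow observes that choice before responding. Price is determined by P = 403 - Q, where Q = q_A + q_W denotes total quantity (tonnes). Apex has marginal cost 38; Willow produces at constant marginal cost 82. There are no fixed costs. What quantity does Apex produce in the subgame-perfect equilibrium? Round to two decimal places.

The follower Willow best-responds to any q_A: π_W = (403 - Q)q_W - 82q_W.
Setting the follower's marginal profit to zero, 321 - q_A - 2q_W = 0, i.e. q_W = (321 - q_A)/2.
Apex substitutes q_W(q_A) into its own profit: π_A = q_A(403 - q_A - (321 - q_A)/2) - 38q_A = (485/2 - (1/2)q_A)q_A - 38q_A.
Leader FOC: 409/2 - q_A = 0, so q_A = 409/2.
Then q_W = (321 - 409/2)/2 = 233/4.

204.50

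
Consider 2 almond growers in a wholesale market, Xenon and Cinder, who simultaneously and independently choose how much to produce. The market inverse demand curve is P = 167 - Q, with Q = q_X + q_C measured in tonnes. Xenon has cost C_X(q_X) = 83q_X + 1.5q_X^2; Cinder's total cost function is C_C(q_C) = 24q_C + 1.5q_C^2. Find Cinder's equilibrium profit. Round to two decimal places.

Xenon's profit: π_X = (167 - Q)q_X - (83q_X + (3/2)q_X²). Setting ∂π_X/∂q_X = 0: 84 - 5q_X - (q_C) = 0.
Cinder's profit: π_C = (167 - Q)q_C - (24q_C + (3/2)q_C²). Setting ∂π_C/∂q_C = 0: 143 - 5q_C - (q_X) = 0.
Best responses: q_X = (84 - q_C)/5, q_C = (143 - q_X)/5.
Substituting one into the other gives q_X = 277/24 and q_C = 631/24.
Price P = 167 - 227/6 = 775/6.
Cinder's profit: (775/6)·(631/24) - 24·(631/24) - (3/2)(631/24)² = 1728.1293.

1728.13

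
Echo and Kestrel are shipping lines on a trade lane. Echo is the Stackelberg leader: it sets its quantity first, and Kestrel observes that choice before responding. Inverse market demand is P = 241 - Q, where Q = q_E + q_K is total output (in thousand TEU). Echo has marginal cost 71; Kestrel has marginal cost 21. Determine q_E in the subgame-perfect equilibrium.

60

Solve by backward induction. Given q_E, the follower Kestrel maximises π_K = (241 - q_E - q_K)q_K - 21q_K.
∂π_K/∂q_K = 220 - q_E - 2q_K = 0 gives the reaction function q_K = (220 - q_E)/2.
The leader anticipates this reaction. Substituting into P = 241 - Q gives P = 131 - (1/2)q_E, so π_E = (131 - (1/2)q_E)q_E - 71q_E.
The leader's first-order condition 60 - q_E = 0 yields q_E = 60.
Then q_K = (220 - 60)/2 = 80.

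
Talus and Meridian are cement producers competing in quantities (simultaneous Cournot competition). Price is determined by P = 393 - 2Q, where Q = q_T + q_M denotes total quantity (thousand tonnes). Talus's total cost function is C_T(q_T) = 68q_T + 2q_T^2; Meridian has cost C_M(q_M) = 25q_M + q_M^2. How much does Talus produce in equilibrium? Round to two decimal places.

Talus's profit: π_T = (393 - 2Q)q_T - (68q_T + 2q_T²). Setting ∂π_T/∂q_T = 0: 325 - 8q_T - 2(q_M) = 0.
Meridian's profit: π_M = (393 - 2Q)q_M - (25q_M + q_M²). Setting ∂π_M/∂q_M = 0: 368 - 6q_M - 2(q_T) = 0.
Rearranging gives the reaction functions q_T = (325 - 2q_M)/8 and q_M = (368 - 2q_T)/6.
Solving the pair: q_T = 607/22, q_M = 1147/22.

27.59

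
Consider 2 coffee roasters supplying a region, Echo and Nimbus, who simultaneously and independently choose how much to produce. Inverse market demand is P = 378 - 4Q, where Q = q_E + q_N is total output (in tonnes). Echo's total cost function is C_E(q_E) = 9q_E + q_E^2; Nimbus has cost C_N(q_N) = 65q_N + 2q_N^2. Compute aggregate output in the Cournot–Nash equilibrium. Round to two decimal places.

46.44

Echo's profit: π_E = (378 - 4Q)q_E - (9q_E + q_E²). Setting ∂π_E/∂q_E = 0: 369 - 10q_E - 4(q_N) = 0.
Nimbus's first-order condition: 313 - 12q_N - 4(q_E) = 0.
Rearranging gives the reaction functions q_E = (369 - 4q_N)/10 and q_N = (313 - 4q_E)/12.
Substituting one into the other gives q_E = 397/13 and q_N = 827/52.
Total output Q = 397/13 + 827/52 = 46.4423.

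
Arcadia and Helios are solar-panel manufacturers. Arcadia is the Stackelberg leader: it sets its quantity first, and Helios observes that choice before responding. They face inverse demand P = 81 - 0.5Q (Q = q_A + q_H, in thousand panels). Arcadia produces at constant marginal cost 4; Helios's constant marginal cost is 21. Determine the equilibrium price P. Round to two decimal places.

The follower Helios best-responds to any q_A: π_H = (81 - 0.5Q)q_H - 21q_H.
∂π_H/∂q_H = 60 - (1/2)q_A - q_H = 0 gives the reaction function q_H = (60 - (1/2)q_A).
The leader anticipates this reaction. Substituting into P = 81 - 0.5Q gives P = 51 - (1/4)q_A, so π_A = (51 - (1/4)q_A)q_A - 4q_A.
Leader FOC: 47 - (1/2)q_A = 0, so q_A = 94.
Then q_H = (60 - (1/2)·94) = 13.
Total output Q = 107, so price P = 81 - (1/2)·107 = 55/2.

27.50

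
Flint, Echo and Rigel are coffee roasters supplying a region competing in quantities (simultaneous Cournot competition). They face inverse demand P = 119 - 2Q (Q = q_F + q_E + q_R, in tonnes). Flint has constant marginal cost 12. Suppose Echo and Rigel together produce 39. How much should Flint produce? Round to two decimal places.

7.25

With rivals' combined output fixed at 39, Flint's profit is π_F = (119 - 2·39 - 2q_F)q_F - (12q_F) = (41 - 2q_F)q_F - (12q_F).
∂π_F/∂q_F = 29 - 4q_F = 0, so q_F = 29/4.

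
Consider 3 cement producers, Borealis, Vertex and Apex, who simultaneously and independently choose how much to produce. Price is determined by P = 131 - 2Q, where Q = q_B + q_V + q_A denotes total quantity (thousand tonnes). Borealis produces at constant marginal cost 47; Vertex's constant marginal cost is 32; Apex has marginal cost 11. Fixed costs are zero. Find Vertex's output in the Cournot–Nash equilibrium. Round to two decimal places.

Borealis's profit: π_B = (131 - 2Q)q_B - (47q_B). Setting ∂π_B/∂q_B = 0: 84 - 4q_B - 2(q_V + q_A) = 0.
Vertex's first-order condition: 99 - 4q_V - 2(q_B + q_A) = 0.
Apex's profit: π_A = (131 - 2Q)q_A - (11q_A). Setting ∂π_A/∂q_A = 0: 120 - 4q_A - 2(q_B + q_V) = 0.
Adding the 3 first-order conditions: 303 − 8Q = 0, so Q = 303/8.
Back-substituting: q_B = (84 − 303/4)/2 = 33/8, q_V = (99 − 303/4)/2 = 93/8, q_A = (120 − 303/4)/2 = 177/8.

11.63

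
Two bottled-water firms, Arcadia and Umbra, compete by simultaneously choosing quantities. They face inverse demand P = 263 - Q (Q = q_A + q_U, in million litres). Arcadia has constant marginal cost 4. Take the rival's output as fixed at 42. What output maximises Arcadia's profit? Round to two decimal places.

With the rival's output fixed at 42, Arcadia's profit is π_A = (263 - 42 - q_A)q_A - (4q_A) = (221 - q_A)q_A - (4q_A).
∂π_A/∂q_A = 217 - 2q_A = 0, so q_A = 217/2.

108.50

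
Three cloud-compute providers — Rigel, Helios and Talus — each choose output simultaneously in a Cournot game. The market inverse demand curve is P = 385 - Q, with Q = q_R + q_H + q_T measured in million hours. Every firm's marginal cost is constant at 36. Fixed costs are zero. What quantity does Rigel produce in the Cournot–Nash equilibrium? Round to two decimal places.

87.25

Each firm earns π_i = (385 - Q)q_i - 36q_i.
First-order condition (treating rivals' output as given): 349 - 2q_i - Σ_{j≠i} q_j = 0.
By symmetry each firm produces the same amount; substituting Σ_{j≠i} q_j = 2q_i yields q_i = 349/4.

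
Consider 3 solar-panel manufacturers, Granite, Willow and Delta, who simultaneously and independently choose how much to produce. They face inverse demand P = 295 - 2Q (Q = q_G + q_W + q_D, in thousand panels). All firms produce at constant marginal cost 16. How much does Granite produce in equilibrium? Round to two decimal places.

34.88

Each firm earns π_i = (295 - 2Q)q_i - 16q_i.
Setting ∂π_i/∂q_i = 0 with rivals' quantities fixed: 279 - 4q_i - 2·Σ_{j≠i} q_j = 0.
With identical firms every q_j equals q_i, so Σ_{j≠i} q_j = 2q_i and 279 = 8q_i, giving q_i = 279/8.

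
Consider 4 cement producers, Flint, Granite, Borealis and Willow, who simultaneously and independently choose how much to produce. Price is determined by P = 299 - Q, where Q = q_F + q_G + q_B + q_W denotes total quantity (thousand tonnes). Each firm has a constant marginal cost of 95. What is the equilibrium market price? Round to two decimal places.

135.80

Each firm earns π_i = (299 - Q)q_i - 95q_i.
First-order condition (treating rivals' output as given): 204 - 2q_i - Σ_{j≠i} q_j = 0.
With identical firms every q_j equals q_i, so Σ_{j≠i} q_j = 3q_i and 204 = 5q_i, giving q_i = 204/5.
Total output Q = 816/5, so price P = 299 - 816/5 = 679/5.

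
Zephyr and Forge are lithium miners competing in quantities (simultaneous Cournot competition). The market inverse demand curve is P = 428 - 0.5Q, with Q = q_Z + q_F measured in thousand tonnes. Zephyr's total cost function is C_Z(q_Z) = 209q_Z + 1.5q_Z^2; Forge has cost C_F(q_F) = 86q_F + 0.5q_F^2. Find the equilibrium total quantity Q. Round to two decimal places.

196.84

Zephyr's profit: π_Z = (428 - 0.5Q)q_Z - (209q_Z + (3/2)q_Z²). Setting ∂π_Z/∂q_Z = 0: 219 - 4q_Z - (1/2)(q_F) = 0.
Forge's profit: π_F = (428 - 0.5Q)q_F - (86q_F + (1/2)q_F²). Setting ∂π_F/∂q_F = 0: 342 - 2q_F - (1/2)(q_Z) = 0.
So q_Z = (219 - (1/2)q_F)/4 and q_F = (342 - (1/2)q_Z)/2.
Solving the pair: q_Z = 1068/31, q_F = 162.3871.
Total output Q = 1068/31 + 162.3871 = 196.8387.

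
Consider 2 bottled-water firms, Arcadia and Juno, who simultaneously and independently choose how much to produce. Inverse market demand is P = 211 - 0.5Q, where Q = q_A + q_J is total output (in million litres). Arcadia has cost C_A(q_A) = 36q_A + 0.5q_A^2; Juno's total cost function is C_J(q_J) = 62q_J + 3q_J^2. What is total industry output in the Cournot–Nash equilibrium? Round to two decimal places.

Arcadia's profit: π_A = (211 - 0.5Q)q_A - (36q_A + (1/2)q_A²). Setting ∂π_A/∂q_A = 0: 175 - 2q_A - (1/2)(q_J) = 0.
Juno's first-order condition: 149 - 7q_J - (1/2)(q_A) = 0.
So q_A = (175 - (1/2)q_J)/2 and q_J = (149 - (1/2)q_A)/7.
Substituting one into the other gives q_A = 83.6727 and q_J = 842/55.
Total output Q = 83.6727 + 842/55 = 98.9818.

98.98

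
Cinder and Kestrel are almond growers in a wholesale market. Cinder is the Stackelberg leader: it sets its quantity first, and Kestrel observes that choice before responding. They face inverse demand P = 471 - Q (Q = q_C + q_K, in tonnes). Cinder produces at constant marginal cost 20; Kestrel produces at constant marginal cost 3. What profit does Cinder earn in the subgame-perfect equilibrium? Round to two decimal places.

The follower Kestrel best-responds to any q_C: π_K = (471 - Q)q_K - 3q_K.
Setting the follower's marginal profit to zero, 468 - q_C - 2q_K = 0, i.e. q_K = (468 - q_C)/2.
Cinder substitutes q_K(q_C) into its own profit: π_C = q_C(471 - q_C - (468 - q_C)/2) - 20q_C = (237 - (1/2)q_C)q_C - 20q_C.
Maximising: ∂π_C/∂q_C = 217 - q_C = 0, giving q_C = 217.
Then q_K = (468 - 217)/2 = 251/2.
Price P = 471 - 685/2 = 257/2.
Cinder's profit: (257/2 - 20)·217 = 23544.5000.

23544.50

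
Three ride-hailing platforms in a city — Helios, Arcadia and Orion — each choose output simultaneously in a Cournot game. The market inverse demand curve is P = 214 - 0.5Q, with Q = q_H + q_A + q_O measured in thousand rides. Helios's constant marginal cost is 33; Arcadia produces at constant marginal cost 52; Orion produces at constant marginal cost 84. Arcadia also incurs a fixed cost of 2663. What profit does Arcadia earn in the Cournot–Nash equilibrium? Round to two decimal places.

1165.13

Helios's profit: π_H = (214 - 0.5Q)q_H - (33q_H). Setting ∂π_H/∂q_H = 0: 181 - q_H - (1/2)(q_A + q_O) = 0.
Arcadia's first-order condition: 162 - q_A - (1/2)(q_H + q_O) = 0.
Orion's first-order condition: 130 - q_O - (1/2)(q_H + q_A) = 0.
Adding the 3 first-order conditions: 473 − 2Q = 0, so Q = 473/2.
Back-substituting: q_H = (181 − 473/4)/(1/2) = 251/2, q_A = (162 − 473/4)/(1/2) = 175/2, q_O = (130 − 473/4)/(1/2) = 47/2.
Price P = 214 - (1/2)·(473/2) = 383/4.
Arcadia's profit: (383/4 - 52)·(175/2) - 2663 = 1165.1250.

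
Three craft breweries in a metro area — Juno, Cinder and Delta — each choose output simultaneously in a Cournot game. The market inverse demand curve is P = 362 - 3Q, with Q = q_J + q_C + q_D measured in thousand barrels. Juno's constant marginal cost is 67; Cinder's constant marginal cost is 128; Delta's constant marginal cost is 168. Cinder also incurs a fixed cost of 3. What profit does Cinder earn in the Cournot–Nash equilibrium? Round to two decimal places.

Juno's profit: π_J = (362 - 3Q)q_J - (67q_J). Setting ∂π_J/∂q_J = 0: 295 - 6q_J - 3(q_C + q_D) = 0.
Cinder's first-order condition: 234 - 6q_C - 3(q_J + q_D) = 0.
Delta's first-order condition: 194 - 6q_D - 3(q_J + q_C) = 0.
Adding the 3 conditions: 723 − 6Q − 6Q = 0, i.e. Q = 241/4.
Back-substituting: q_J = (295 − 723/4)/3 = 457/12, q_C = (234 − 723/4)/3 = 71/4, q_D = (194 − 723/4)/3 = 53/12.
Price P = 362 - 3·(241/4) = 725/4.
Cinder's profit: (725/4 - 128)·(71/4) - 3 = 942.1875.

942.19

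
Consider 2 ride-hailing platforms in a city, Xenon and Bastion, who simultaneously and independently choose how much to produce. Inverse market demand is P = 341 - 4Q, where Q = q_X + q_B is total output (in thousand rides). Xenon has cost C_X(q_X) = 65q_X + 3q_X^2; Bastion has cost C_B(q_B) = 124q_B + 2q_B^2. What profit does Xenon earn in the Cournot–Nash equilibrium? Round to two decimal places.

Xenon's profit: π_X = (341 - 4Q)q_X - (65q_X + 3q_X²). Setting ∂π_X/∂q_X = 0: 276 - 14q_X - 4(q_B) = 0.
Bastion's first-order condition: 217 - 12q_B - 4(q_X) = 0.
Best responses: q_X = (276 - 4q_B)/14, q_B = (217 - 4q_X)/12.
Solving the pair: q_X = 611/38, q_B = 967/76.
Price P = 341 - 4·28.8026 = 225.7895.
Xenon's profit: 225.7895·(611/38) - 65·(611/38) - 3(611/38)² = 1809.7278.

1809.73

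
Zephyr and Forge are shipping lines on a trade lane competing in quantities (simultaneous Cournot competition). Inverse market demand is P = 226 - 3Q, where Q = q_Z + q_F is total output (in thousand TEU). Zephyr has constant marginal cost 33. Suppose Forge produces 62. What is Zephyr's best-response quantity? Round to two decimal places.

1.17

With the rival's output fixed at 62, Zephyr's profit is π_Z = (226 - 3·62 - 3q_Z)q_Z - (33q_Z) = (40 - 3q_Z)q_Z - (33q_Z).
∂π_Z/∂q_Z = 7 - 6q_Z = 0, so q_Z = 7/6.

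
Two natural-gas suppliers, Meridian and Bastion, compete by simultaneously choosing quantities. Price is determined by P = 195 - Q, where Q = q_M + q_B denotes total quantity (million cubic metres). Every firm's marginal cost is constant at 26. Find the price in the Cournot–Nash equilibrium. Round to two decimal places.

A representative firm's profit is π_i = q_i(195 - Q) - 26q_i.
Setting ∂π_i/∂q_i = 0 with rivals' quantities fixed: 169 - 2q_i - q_j = 0.
By symmetry each firm produces the same amount; substituting q_j = q_i yields q_i = 169/3.
Total output Q = 338/3, so price P = 195 - 338/3 = 247/3.

82.33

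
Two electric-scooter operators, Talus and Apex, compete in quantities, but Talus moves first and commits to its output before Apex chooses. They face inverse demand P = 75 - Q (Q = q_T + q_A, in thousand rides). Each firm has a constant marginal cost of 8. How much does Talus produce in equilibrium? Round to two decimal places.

33.50

The follower Apex best-responds to any q_T: π_A = (75 - Q)q_A - 8q_A.
Setting the follower's marginal profit to zero, 67 - q_T - 2q_A = 0, i.e. q_A = (67 - q_T)/2.
Talus substitutes q_A(q_T) into its own profit: π_T = q_T(75 - q_T - (67 - q_T)/2) - 8q_T = (83/2 - (1/2)q_T)q_T - 8q_T.
Leader FOC: 67/2 - q_T = 0, so q_T = 67/2.
Then q_A = (67 - 67/2)/2 = 67/4.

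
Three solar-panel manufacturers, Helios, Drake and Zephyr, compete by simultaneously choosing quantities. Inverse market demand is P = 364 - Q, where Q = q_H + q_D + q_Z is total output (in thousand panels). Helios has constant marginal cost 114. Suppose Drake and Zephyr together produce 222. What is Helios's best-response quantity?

With rivals' combined output fixed at 222, Helios's profit is π_H = (364 - 222 - q_H)q_H - (114q_H) = (142 - q_H)q_H - (114q_H).
∂π_H/∂q_H = 28 - 2q_H = 0, so q_H = 14.

14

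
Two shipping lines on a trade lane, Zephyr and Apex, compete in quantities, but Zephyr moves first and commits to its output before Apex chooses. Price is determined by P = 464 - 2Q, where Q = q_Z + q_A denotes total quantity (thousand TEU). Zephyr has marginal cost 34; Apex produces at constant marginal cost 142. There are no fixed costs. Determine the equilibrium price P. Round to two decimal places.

The follower Apex best-responds to any q_Z: π_A = (464 - 2Q)q_A - 142q_A.
∂π_A/∂q_A = 322 - 2q_Z - 4q_A = 0 gives the reaction function q_A = (322 - 2q_Z)/4.
Zephyr substitutes q_A(q_Z) into its own profit: π_Z = q_Z(464 - 2q_Z - (322 - 2q_Z)/2) - 34q_Z = (303 - q_Z)q_Z - 34q_Z.
Leader FOC: 269 - 2q_Z = 0, so q_Z = 269/2.
Then q_A = (322 - 2·(269/2))/4 = 53/4.
Total output Q = 591/4, so price P = 464 - 2·(591/4) = 337/2.

168.50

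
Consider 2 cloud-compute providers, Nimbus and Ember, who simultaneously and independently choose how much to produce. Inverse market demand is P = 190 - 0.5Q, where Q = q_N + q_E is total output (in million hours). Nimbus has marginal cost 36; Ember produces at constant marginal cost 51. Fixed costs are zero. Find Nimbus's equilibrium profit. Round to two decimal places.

Nimbus's profit: π_N = (190 - 0.5Q)q_N - (36q_N). Setting ∂π_N/∂q_N = 0: 154 - q_N - (1/2)(q_E) = 0.
Ember's profit: π_E = (190 - 0.5Q)q_E - (51q_E). Setting ∂π_E/∂q_E = 0: 139 - q_E - (1/2)(q_N) = 0.
Rearranging gives the reaction functions q_N = (154 - (1/2)q_E) and q_E = (139 - (1/2)q_N).
Solving the pair: q_N = 338/3, q_E = 248/3.
Price P = 190 - (1/2)·(586/3) = 277/3.
Nimbus's profit: (277/3 - 36)·(338/3) = 6346.8889.

6346.89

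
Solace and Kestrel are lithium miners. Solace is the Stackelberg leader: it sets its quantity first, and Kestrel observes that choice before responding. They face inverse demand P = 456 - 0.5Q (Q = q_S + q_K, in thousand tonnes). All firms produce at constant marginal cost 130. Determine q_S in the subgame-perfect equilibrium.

326

The follower Kestrel best-responds to any q_S: π_K = (456 - 0.5Q)q_K - 130q_K.
Follower FOC: 326 - (1/2)q_S - q_K = 0, so q_K(q_S) = (326 - (1/2)q_S).
The leader anticipates this reaction. Substituting into P = 456 - 0.5Q gives P = 293 - (1/4)q_S, so π_S = (293 - (1/4)q_S)q_S - 130q_S.
Maximising: ∂π_S/∂q_S = 163 - (1/2)q_S = 0, giving q_S = 326.
Then q_K = (326 - (1/2)·326) = 163.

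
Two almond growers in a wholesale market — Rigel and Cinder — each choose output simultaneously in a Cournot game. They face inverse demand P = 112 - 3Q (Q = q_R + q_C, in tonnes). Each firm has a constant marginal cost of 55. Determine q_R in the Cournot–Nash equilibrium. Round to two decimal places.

Each firm earns π_i = (112 - 3Q)q_i - 55q_i.
Setting ∂π_i/∂q_i = 0 with rivals' quantities fixed: 57 - 6q_i - 3q_j = 0.
With identical firms every q_j equals q_i, so q_j = q_i and 57 = 9q_i, giving q_i = 19/3.

6.33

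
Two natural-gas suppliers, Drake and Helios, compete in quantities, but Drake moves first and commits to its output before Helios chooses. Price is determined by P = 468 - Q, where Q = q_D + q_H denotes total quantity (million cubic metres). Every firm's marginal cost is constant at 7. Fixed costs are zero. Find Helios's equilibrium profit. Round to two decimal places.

Solve by backward induction. Given q_D, the follower Helios maximises π_H = (468 - q_D - q_H)q_H - 7q_H.
Setting the follower's marginal profit to zero, 461 - q_D - 2q_H = 0, i.e. q_H = (461 - q_D)/2.
Drake substitutes q_H(q_D) into its own profit: π_D = q_D(468 - q_D - (461 - q_D)/2) - 7q_D = (475/2 - (1/2)q_D)q_D - 7q_D.
The leader's first-order condition 461/2 - q_D = 0 yields q_D = 461/2.
Then q_H = (461 - 461/2)/2 = 461/4.
Price P = 468 - 1383/4 = 489/4.
Helios's profit: (489/4 - 7)·(461/4) = 13282.5625.

13282.56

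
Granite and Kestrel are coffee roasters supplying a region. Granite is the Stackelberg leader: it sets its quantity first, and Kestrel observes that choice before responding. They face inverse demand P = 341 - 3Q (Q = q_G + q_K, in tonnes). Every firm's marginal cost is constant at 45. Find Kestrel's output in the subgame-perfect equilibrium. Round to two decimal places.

24.67

The follower Kestrel best-responds to any q_G: π_K = (341 - 3Q)q_K - 45q_K.
Setting the follower's marginal profit to zero, 296 - 3q_G - 6q_K = 0, i.e. q_K = (296 - 3q_G)/6.
Granite substitutes q_K(q_G) into its own profit: π_G = q_G(341 - 3q_G - (296 - 3q_G)/2) - 45q_G = (193 - (3/2)q_G)q_G - 45q_G.
Leader FOC: 148 - 3q_G = 0, so q_G = 148/3.
Then q_K = (296 - 3·(148/3))/6 = 74/3.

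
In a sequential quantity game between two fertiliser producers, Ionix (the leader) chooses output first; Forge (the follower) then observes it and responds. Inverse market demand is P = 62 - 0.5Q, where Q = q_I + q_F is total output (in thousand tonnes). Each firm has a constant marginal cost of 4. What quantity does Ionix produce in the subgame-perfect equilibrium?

58

The follower Forge best-responds to any q_I: π_F = (62 - 0.5Q)q_F - 4q_F.
∂π_F/∂q_F = 58 - (1/2)q_I - q_F = 0 gives the reaction function q_F = (58 - (1/2)q_I).
The leader anticipates this reaction. Substituting into P = 62 - 0.5Q gives P = 33 - (1/4)q_I, so π_I = (33 - (1/4)q_I)q_I - 4q_I.
Leader FOC: 29 - (1/2)q_I = 0, so q_I = 58.
Then q_F = (58 - (1/2)·58) = 29.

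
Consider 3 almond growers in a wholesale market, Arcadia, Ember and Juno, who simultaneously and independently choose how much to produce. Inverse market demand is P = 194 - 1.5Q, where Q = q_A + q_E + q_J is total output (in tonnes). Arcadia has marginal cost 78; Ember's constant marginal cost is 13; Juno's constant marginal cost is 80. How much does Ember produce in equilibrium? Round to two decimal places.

52.17

Arcadia's profit: π_A = (194 - 1.5Q)q_A - (78q_A). Setting ∂π_A/∂q_A = 0: 116 - 3q_A - (3/2)(q_E + q_J) = 0.
Ember's profit: π_E = (194 - 1.5Q)q_E - (13q_E). Setting ∂π_E/∂q_E = 0: 181 - 3q_E - (3/2)(q_A + q_J) = 0.
Juno's profit: π_J = (194 - 1.5Q)q_J - (80q_J). Setting ∂π_J/∂q_J = 0: 114 - 3q_J - (3/2)(q_A + q_E) = 0.
Adding the 3 conditions: 411 − 3Q − 3Q = 0, i.e. Q = 137/2.
Back-substituting: q_A = (116 − 411/4)/(3/2) = 53/6, q_E = (181 − 411/4)/(3/2) = 313/6, q_J = (114 − 411/4)/(3/2) = 15/2.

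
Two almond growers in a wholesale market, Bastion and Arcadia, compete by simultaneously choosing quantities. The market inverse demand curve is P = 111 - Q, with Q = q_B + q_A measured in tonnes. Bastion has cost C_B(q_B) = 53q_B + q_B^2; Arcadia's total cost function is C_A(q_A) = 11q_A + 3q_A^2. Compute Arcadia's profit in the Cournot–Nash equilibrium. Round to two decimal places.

Bastion's profit: π_B = (111 - Q)q_B - (53q_B + q_B²). Setting ∂π_B/∂q_B = 0: 58 - 4q_B - (q_A) = 0.
Arcadia's profit: π_A = (111 - Q)q_A - (11q_A + 3q_A²). Setting ∂π_A/∂q_A = 0: 100 - 8q_A - (q_B) = 0.
Rearranging gives the reaction functions q_B = (58 - q_A)/4 and q_A = (100 - q_B)/8.
Solving the pair: q_B = 364/31, q_A = 342/31.
Price P = 111 - 706/31 = 88.2258.
Arcadia's profit: 88.2258·(342/31) - 11·(342/31) - 3(342/31)² = 486.8429.

486.84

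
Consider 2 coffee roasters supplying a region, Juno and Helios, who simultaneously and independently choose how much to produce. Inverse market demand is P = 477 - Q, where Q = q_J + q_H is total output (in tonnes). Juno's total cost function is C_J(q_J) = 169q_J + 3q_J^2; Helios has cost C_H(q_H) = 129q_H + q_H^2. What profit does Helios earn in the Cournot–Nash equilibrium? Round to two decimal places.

12758.74

Juno's profit: π_J = (477 - Q)q_J - (169q_J + 3q_J²). Setting ∂π_J/∂q_J = 0: 308 - 8q_J - (q_H) = 0.
Helios's profit: π_H = (477 - Q)q_H - (129q_H + q_H²). Setting ∂π_H/∂q_H = 0: 348 - 4q_H - (q_J) = 0.
So q_J = (308 - q_H)/8 and q_H = (348 - q_J)/4.
Substituting one into the other gives q_J = 884/31 and q_H = 79.8710.
Price P = 477 - 108.3871 = 368.6129.
Helios's profit: 368.6129·79.8710 - 129·79.8710 - 79.8710² = 12758.7430.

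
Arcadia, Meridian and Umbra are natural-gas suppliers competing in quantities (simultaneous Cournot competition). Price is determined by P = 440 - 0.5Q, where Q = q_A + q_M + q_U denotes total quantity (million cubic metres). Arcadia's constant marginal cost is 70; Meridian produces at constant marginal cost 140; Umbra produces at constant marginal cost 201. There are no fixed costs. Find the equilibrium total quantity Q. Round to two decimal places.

454.50

Arcadia's profit: π_A = (440 - 0.5Q)q_A - (70q_A). Setting ∂π_A/∂q_A = 0: 370 - q_A - (1/2)(q_M + q_U) = 0.
Meridian's profit: π_M = (440 - 0.5Q)q_M - (140q_M). Setting ∂π_M/∂q_M = 0: 300 - q_M - (1/2)(q_A + q_U) = 0.
Umbra's profit: π_U = (440 - 0.5Q)q_U - (201q_U). Setting ∂π_U/∂q_U = 0: 239 - q_U - (1/2)(q_A + q_M) = 0.
Adding the 3 conditions: 909 − Q − Q = 0, i.e. Q = 909/2.
Back-substituting: q_A = (370 − 909/4)/(1/2) = 571/2, q_M = (300 − 909/4)/(1/2) = 291/2, q_U = (239 − 909/4)/(1/2) = 47/2.
Total output Q = 571/2 + 291/2 + 47/2 = 909/2.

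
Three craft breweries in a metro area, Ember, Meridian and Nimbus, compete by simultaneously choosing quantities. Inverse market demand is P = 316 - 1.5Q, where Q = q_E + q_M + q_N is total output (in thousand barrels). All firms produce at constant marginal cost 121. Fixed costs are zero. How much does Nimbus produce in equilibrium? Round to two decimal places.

A representative firm's profit is π_i = q_i(316 - 1.5Q) - 121q_i.
Setting ∂π_i/∂q_i = 0 with rivals' quantities fixed: 195 - 3q_i - (3/2)·Σ_{j≠i} q_j = 0.
With identical firms every q_j equals q_i, so Σ_{j≠i} q_j = 2q_i and 195 = 6q_i, giving q_i = 65/2.

32.50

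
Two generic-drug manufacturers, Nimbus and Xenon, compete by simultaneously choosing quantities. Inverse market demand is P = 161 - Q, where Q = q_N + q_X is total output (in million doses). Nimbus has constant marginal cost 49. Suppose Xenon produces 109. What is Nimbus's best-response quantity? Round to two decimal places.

With the rival's output fixed at 109, Nimbus's profit is π_N = (161 - 109 - q_N)q_N - (49q_N) = (52 - q_N)q_N - (49q_N).
∂π_N/∂q_N = 3 - 2q_N = 0, so q_N = 3/2.

1.50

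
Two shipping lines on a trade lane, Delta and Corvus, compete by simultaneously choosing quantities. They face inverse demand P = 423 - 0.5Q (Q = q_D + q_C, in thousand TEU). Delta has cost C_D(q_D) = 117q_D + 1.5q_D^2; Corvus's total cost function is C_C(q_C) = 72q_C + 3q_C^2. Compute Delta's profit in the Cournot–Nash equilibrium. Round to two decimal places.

10043.66

Delta's profit: π_D = (423 - 0.5Q)q_D - (117q_D + (3/2)q_D²). Setting ∂π_D/∂q_D = 0: 306 - 4q_D - (1/2)(q_C) = 0.
Corvus's profit: π_C = (423 - 0.5Q)q_C - (72q_C + 3q_C²). Setting ∂π_C/∂q_C = 0: 351 - 7q_C - (1/2)(q_D) = 0.
So q_D = (306 - (1/2)q_C)/4 and q_C = (351 - (1/2)q_D)/7.
Substituting one into the other gives q_D = 70.8649 and q_C = 1668/37.
Price P = 423 - (1/2)·115.9459 = 365.0270.
Delta's profit: 365.0270·70.8649 - 117·70.8649 - (3/2)·70.8649² = 10043.6581.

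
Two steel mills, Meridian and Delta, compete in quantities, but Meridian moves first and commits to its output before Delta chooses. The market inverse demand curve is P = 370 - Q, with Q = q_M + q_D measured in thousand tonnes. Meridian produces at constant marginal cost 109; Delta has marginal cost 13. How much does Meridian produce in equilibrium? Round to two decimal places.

The follower Delta best-responds to any q_M: π_D = (370 - Q)q_D - 13q_D.
Follower FOC: 357 - q_M - 2q_D = 0, so q_D(q_M) = (357 - q_M)/2.
The leader anticipates this reaction. Substituting into P = 370 - Q gives P = 383/2 - (1/2)q_M, so π_M = (383/2 - (1/2)q_M)q_M - 109q_M.
Leader FOC: 165/2 - q_M = 0, so q_M = 165/2.
Then q_D = (357 - 165/2)/2 = 549/4.

82.50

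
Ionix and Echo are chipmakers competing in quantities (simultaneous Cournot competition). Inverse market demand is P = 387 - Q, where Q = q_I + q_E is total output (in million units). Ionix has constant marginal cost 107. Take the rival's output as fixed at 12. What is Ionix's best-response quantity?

134

With the rival's output fixed at 12, Ionix's profit is π_I = (387 - 12 - q_I)q_I - (107q_I) = (375 - q_I)q_I - (107q_I).
∂π_I/∂q_I = 268 - 2q_I = 0, so q_I = 134.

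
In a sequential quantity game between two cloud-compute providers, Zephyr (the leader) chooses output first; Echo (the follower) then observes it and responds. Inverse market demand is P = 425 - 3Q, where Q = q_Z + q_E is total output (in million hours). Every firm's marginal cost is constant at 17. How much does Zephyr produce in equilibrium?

68

Solve by backward induction. Given q_Z, the follower Echo maximises π_E = (425 - 3q_Z - 3q_E)q_E - 17q_E.
Setting the follower's marginal profit to zero, 408 - 3q_Z - 6q_E = 0, i.e. q_E = (408 - 3q_Z)/6.
Zephyr substitutes q_E(q_Z) into its own profit: π_Z = q_Z(425 - 3q_Z - (408 - 3q_Z)/2) - 17q_Z = (221 - (3/2)q_Z)q_Z - 17q_Z.
Leader FOC: 204 - 3q_Z = 0, so q_Z = 68.
Then q_E = (408 - 3·68)/6 = 34.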